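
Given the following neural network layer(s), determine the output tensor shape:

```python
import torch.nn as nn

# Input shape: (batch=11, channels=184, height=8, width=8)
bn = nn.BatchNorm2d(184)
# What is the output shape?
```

Input: (11, 184, 8, 8) -> Output: (11, 184, 8, 8)

Answer: (11, 184, 8, 8)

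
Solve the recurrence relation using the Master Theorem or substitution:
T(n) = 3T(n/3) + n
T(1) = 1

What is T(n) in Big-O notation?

By Master Theorem: a=3, b=3, f(n)=n. Since log_3(3) = 1 and f(n) = Θ(n^1), Case 2 applies. T(n) = O(n log n).

Answer: O(n log n)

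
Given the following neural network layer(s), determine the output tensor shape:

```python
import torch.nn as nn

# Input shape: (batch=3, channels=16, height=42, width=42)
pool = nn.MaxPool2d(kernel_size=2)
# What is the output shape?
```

Input: (3, 16, 42, 42) -> Output: (3, 16, 21, 21)

Answer: (3, 16, 21, 21)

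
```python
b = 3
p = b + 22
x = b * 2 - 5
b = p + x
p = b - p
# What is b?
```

Trace:
`b = 3` → b = 3
`p = b + 22` → p = 25
`x = b * 2 - 5` → x = 1
`b = p + x` → b = 26
`p = b - p` → p = 1
So b = 26

Answer: 26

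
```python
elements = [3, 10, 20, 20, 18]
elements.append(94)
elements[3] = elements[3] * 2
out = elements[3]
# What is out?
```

Trace:
`elements = [3, 10, 20, 20, 18]` → elements = [3, 10, 20, 20, 18]
`elements.append(94)` → elements = [3, 10, 20, 20, 18, 94]
`elements[3] = elements[3] * 2` → elements = [3, 10, 20, 40, 18, 94]
`out = elements[3]` → out = 40
So out = 40

Answer: 40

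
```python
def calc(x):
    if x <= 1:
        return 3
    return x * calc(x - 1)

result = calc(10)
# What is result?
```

calc(10) = 10 * 9 * 8 * 7 * 6 * 5 * 4 * 3 * 2 * 3 = 10886400

Answer: 10886400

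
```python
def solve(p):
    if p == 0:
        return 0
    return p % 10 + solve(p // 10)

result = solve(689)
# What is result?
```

Sum of digits of 689: 9 + 8 + 6 = 23

Answer: 23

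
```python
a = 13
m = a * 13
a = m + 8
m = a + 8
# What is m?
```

Trace:
`a = 13` → a = 13
`m = a * 13` → m = 169
`a = m + 8` → a = 177
`m = a + 8` → m = 185
So m = 185

Answer: 185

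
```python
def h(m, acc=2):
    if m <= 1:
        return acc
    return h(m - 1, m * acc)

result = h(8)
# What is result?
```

Accumulator trace (n, acc): (8, 2) -> (7, 16) -> (6, 112) -> (5, 672) -> (4, 3360) -> (3, 13440) -> (2, 40320) -> (1, 80640) -> return 80640

Answer: 80640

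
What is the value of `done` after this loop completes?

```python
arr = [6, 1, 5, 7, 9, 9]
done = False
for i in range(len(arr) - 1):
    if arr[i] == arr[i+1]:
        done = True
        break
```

Check consecutive duplicates in [6, 1, 5, 7, 9, 9]
`done` takes the values: False → True

Answer: True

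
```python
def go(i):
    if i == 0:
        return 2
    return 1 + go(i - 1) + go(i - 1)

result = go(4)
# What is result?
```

go(i) = 1 + 2·go(i-1), go(0)=2. Closed form: (2+1)·2^4 - 1 = 47.

Answer: 47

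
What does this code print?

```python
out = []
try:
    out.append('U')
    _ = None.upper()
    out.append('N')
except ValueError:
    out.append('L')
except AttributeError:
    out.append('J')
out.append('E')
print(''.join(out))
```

Execution trace: 'U' (try body) → 'J' (except AttributeError) → 'E' (after the try/except). Output: UJE

Answer: UJE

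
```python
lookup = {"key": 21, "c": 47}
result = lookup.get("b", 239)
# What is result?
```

Trace:
`lookup = {"key": 21, "c": 47}` → lookup = {'key': 21, 'c': 47}
`result = lookup.get("b", 239)` → result = 239
So result = 239

Answer: 239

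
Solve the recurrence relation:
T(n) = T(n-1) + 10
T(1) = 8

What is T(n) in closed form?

Unrolling: T(n) = T(1) + 10·(n-1) = 8 + 10(n-1) = 10n - 2.

Answer: T(n) = 10n - 2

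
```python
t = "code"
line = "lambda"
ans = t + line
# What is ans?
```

Trace:
`t = "code"` → t = 'code'
`line = "lambda"` → line = 'lambda'
`ans = t + line` → ans = 'codelambda'
So ans = 'codelambda'

Answer: 'codelambda'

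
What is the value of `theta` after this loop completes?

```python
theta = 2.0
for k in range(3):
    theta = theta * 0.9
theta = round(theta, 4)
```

Exponential decay: 2.0 * 0.9^3
`theta` takes the values: 2.0 → 1.8 → 1.62 → 1.458

Answer: 1.458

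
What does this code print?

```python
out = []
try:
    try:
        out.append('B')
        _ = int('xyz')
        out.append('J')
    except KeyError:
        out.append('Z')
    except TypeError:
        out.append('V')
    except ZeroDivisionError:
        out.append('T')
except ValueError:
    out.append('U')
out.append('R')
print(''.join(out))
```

Execution trace: 'B' (try body) → 'U' (outer except ValueError) → 'R' (after the try/except). Output: BUR

Answer: BUR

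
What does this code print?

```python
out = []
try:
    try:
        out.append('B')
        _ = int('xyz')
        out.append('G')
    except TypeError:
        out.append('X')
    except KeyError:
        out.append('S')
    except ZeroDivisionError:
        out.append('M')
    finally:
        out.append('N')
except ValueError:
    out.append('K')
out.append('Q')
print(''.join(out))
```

Execution trace: 'B' (try body) → 'N' (finally) → 'K' (outer except ValueError) → 'Q' (after the try/except). Output: BNKQ

Answer: BNKQ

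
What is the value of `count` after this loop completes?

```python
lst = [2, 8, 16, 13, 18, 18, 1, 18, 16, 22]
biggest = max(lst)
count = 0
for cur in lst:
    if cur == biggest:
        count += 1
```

Count of max value 22 in [2, 8, 16, 13, 18, 18, 1, 18, 16, 22]
`count` takes the values: 0 → 1

Answer: 1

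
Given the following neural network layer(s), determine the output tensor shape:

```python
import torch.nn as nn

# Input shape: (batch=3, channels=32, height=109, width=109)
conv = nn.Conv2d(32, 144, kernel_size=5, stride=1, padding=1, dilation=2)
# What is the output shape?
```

Input: (3, 32, 109, 109) -> Output: (3, 144, 103, 103)

Answer: (3, 144, 103, 103)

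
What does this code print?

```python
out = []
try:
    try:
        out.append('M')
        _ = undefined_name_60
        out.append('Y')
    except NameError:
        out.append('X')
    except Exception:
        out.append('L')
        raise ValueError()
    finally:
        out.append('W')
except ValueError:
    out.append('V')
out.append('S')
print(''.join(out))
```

Execution trace: 'M' (try body) → 'X' (except NameError) → 'W' (finally) → 'S' (after the try/except). Output: MXWS

Answer: MXWS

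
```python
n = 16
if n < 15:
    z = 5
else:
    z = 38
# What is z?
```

Trace:
`n = 16` → n = 16
`if n < 15: ...` → n < 15 is False, take else branch → z = 38
So z = 38

Answer: 38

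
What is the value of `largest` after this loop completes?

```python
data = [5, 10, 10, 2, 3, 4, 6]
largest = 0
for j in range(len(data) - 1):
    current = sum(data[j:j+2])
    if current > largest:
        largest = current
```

Max sum of 2-element window in [5, 10, 10, 2, 3, 4, 6]
`largest` takes the values: 0 → 15 → 20

Answer: 20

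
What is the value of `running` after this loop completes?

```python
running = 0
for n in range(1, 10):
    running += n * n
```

Sum of squares 1² to 9² = 285
`running` takes the values: 0 → 1 → 5 → 14 → 30 → 55 → 91 → 140 → 204 → 285

Answer: 285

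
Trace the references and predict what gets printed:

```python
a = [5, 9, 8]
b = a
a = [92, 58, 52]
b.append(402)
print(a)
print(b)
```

Key concept: rebinding vs mutation: a is rebound to a new list, b still points at the original.
Step by step:
`a = [5, 9, 8]` → a = [5, 9, 8]
`b = a` → b = [5, 9, 8] (same object as a)
`a = [92, 58, 52]` → a = [92, 58, 52]
`b.append(402)` → b = [5, 9, 8, 402]
`print(a)` → prints [92, 58, 52]
`print(b)` → prints [5, 9, 8, 402]

Answer:
[92, 58, 52]
[5, 9, 8, 402]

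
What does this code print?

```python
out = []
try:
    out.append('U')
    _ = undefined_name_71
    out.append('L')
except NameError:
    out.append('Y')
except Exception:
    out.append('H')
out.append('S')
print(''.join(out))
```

Execution trace: 'U' (try body) → 'Y' (except NameError) → 'S' (after the try/except). Output: UYS

Answer: UYS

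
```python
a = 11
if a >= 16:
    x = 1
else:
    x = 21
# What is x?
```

Trace:
`a = 11` → a = 11
`if a >= 16: ...` → a >= 16 is False, take else branch → x = 21
So x = 21

Answer: 21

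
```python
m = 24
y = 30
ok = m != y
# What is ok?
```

Trace:
`m = 24` → m = 24
`y = 30` → y = 30
`ok = m != y` → ok = True
So ok = True

Answer: True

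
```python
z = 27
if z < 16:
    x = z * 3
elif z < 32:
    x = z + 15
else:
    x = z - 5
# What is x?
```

Trace:
`z = 27` → z = 27
`if z < 16: ...` → z < 16 is False, z < 32 is True → x = 42
So x = 42

Answer: 42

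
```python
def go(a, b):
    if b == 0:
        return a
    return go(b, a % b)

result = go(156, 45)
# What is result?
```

go(156, 45) -> go(45, 21) -> go(21, 3) -> go(3, 0) -> 3

Answer: 3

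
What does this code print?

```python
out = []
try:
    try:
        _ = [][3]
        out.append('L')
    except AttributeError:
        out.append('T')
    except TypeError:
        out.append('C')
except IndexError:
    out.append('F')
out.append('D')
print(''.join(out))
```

Execution trace: 'F' (outer except IndexError) → 'D' (after the try/except). Output: FD

Answer: FD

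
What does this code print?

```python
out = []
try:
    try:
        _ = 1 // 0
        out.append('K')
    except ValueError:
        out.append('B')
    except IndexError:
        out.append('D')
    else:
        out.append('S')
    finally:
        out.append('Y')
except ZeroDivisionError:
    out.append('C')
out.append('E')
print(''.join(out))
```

Execution trace: 'Y' (finally) → 'C' (outer except ZeroDivisionError) → 'E' (after the try/except). Output: YCE

Answer: YCE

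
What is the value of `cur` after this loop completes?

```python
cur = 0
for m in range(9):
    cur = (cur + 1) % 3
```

Increment mod 3, 9 times = 0
`cur` takes the values: 0 → 1 → 2 → 0 → 1 → 2 → 0 → 1 → 2 → 0

Answer: 0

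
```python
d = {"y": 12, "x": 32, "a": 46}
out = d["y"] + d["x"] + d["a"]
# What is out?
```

Trace:
`d = {"y": 12, "x": 32, "a": 46}` → d = {'y': 12, 'x': 32, 'a': 46}
`out = d["y"] + d["x"] + d["a"]` → out = 90
So out = 90

Answer: 90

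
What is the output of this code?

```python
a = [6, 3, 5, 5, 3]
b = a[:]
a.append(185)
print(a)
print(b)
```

Key concept: slice [:] creates copy.
Step by step:
`a = [6, 3, 5, 5, 3]` → a = [6, 3, 5, 5, 3]
`b = a[:]` → b = [6, 3, 5, 5, 3]
`a.append(185)` → a = [6, 3, 5, 5, 3, 185]
`print(a)` → prints [6, 3, 5, 5, 3, 185]
`print(b)` → prints [6, 3, 5, 5, 3]

Answer:
[6, 3, 5, 5, 3, 185]
[6, 3, 5, 5, 3]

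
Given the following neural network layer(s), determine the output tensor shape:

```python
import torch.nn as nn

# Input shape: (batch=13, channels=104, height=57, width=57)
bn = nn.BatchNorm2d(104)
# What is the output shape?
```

Input: (13, 104, 57, 57) -> Output: (13, 104, 57, 57)

Answer: (13, 104, 57, 57)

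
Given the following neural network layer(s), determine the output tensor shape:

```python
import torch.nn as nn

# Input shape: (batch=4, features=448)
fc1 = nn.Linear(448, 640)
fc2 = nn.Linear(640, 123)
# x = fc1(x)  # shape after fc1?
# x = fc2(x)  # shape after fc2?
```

Input: (4, 448) -> after fc1: (4, 640) -> Output: (4, 123)

Answer: (4, 123)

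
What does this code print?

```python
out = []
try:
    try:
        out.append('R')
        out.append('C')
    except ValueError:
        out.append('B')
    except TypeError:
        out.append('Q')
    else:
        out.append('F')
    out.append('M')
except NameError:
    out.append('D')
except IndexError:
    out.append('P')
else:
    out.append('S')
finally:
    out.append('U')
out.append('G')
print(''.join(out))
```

Execution trace: 'R' (inner try body) → 'C' (inner try body, no exception) → 'F' (inner else) → 'M' (try body, no exception) → 'S' (else) → 'U' (finally) → 'G' (after the try/except). Output: RCFMSUG

Answer: RCFMSUG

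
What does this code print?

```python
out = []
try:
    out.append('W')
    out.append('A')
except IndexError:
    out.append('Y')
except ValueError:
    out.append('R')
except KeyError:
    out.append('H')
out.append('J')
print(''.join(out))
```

Execution trace: 'W' (try body) → 'A' (try body, no exception) → 'J' (after the try/except). Output: WAJ

Answer: WAJ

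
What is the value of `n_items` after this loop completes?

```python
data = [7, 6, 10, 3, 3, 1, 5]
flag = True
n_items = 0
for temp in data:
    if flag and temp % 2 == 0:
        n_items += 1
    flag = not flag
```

Count even values at even positions
`n_items` takes the values: 0 → 1

Answer: 1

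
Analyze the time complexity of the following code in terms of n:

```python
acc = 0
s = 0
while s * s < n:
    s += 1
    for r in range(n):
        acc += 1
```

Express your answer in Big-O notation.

Each loop level contributes: √n × n. Multiplying the contributions gives O(n√n).

Answer: O(n√n)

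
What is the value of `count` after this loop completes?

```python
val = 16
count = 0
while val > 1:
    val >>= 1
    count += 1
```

Count right shifts until 1
`count` takes the values: 0 → 1 → 2 → 3 → 4

Answer: 4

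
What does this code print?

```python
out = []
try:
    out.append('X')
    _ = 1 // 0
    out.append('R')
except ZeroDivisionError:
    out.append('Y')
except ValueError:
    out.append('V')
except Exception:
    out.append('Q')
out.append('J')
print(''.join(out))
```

Execution trace: 'X' (try body) → 'Y' (except ZeroDivisionError) → 'J' (after the try/except). Output: XYJ

Answer: XYJ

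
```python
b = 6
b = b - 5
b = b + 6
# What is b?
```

Trace:
`b = 6` → b = 6
`b = b - 5` → b = 1
`b = b + 6` → b = 7
So b = 7

Answer: 7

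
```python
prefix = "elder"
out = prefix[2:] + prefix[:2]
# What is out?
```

Trace:
`prefix = "elder"` → prefix = 'elder'
`out = prefix[2:] + prefix[:2]` → out = 'derel'
So out = 'derel'

Answer: 'derel'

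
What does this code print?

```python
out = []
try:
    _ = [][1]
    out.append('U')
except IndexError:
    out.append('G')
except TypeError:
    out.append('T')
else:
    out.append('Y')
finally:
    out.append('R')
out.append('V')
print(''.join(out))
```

Execution trace: 'G' (except IndexError) → 'R' (finally) → 'V' (after the try/except). Output: GRV

Answer: GRV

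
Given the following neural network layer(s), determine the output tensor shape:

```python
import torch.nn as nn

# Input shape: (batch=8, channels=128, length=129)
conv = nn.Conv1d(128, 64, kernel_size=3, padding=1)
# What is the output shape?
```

Input: (8, 128, 129) -> Output: (8, 64, 129)

Answer: (8, 64, 129)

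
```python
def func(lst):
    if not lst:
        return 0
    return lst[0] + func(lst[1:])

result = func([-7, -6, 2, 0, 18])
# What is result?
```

(-7) + (-6) + 2 + 0 + 18 + 0 = 7

Answer: 7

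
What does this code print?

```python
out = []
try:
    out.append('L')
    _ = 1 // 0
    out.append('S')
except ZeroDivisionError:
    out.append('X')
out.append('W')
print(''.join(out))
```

Execution trace: 'L' (try body) → 'X' (except ZeroDivisionError) → 'W' (after the try/except). Output: LXW

Answer: LXW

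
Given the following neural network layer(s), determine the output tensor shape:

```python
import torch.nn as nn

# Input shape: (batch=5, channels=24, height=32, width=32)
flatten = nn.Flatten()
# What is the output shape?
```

Input: (5, 24, 32, 32) -> Output: (5, 24576)

Answer: (5, 24576)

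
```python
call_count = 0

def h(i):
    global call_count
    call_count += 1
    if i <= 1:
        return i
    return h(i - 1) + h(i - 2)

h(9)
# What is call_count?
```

Calls(i) = 1 + Calls(i-1) + Calls(i-2); Calls(0)=Calls(1)=1. For i=9 this gives 109.

Answer: 109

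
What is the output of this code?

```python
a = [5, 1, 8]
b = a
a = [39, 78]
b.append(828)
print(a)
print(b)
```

Key concept: rebinding vs mutation: a is rebound to a new list, b still points at the original.
Step by step:
`a = [5, 1, 8]` → a = [5, 1, 8]
`b = a` → b = [5, 1, 8] (same object as a)
`a = [39, 78]` → a = [39, 78]
`b.append(828)` → b = [5, 1, 8, 828]
`print(a)` → prints [39, 78]
`print(b)` → prints [5, 1, 8, 828]

Answer:
[39, 78]
[5, 1, 8, 828]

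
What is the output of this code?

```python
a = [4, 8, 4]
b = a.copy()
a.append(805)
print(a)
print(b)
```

Key concept: list.copy() creates independent copy.
Step by step:
`a = [4, 8, 4]` → a = [4, 8, 4]
`b = a.copy()` → b = [4, 8, 4]
`a.append(805)` → a = [4, 8, 4, 805]
`print(a)` → prints [4, 8, 4, 805]
`print(b)` → prints [4, 8, 4]

Answer:
[4, 8, 4, 805]
[4, 8, 4]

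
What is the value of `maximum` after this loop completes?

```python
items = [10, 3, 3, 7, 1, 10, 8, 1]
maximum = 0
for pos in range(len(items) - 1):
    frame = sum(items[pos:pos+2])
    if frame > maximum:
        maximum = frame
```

Max sum of 2-element window in [10, 3, 3, 7, 1, 10, 8, 1]
`maximum` takes the values: 0 → 13 → 18

Answer: 18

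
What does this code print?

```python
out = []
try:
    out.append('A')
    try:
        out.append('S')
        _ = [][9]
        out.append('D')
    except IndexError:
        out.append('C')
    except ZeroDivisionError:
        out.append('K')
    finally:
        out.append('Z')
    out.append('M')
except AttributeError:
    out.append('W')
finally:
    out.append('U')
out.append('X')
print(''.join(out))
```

Execution trace: 'A' (try body) → 'S' (inner try body) → 'C' (inner except IndexError) → 'Z' (inner finally) → 'M' (try body, no exception) → 'U' (finally) → 'X' (after the try/except). Output: ASCZMUX

Answer: ASCZMUX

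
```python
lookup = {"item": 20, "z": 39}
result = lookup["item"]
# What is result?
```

Trace:
`lookup = {"item": 20, "z": 39}` → lookup = {'item': 20, 'z': 39}
`result = lookup["item"]` → result = 20
So result = 20

Answer: 20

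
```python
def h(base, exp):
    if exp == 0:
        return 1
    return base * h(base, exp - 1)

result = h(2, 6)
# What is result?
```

h(2, 6) = 2 * 2 * 2 * 2 * 2 * 2 = 64

Answer: 64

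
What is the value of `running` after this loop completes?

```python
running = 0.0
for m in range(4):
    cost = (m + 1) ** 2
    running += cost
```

Sum of squared losses 1² + 2² + ... + 4²
`running` takes the values: 0.0 → 1.0 → 5.0 → 14.0 → 30.0

Answer: 30.0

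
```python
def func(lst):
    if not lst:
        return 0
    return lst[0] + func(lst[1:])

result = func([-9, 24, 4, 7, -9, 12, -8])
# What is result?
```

(-9) + 24 + 4 + 7 + (-9) + 12 + (-8) + 0 = 21

Answer: 21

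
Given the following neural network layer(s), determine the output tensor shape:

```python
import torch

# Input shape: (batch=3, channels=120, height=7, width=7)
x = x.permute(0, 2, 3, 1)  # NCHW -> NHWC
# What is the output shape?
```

Input: (3, 120, 7, 7) -> Output: (3, 7, 7, 120)

Answer: (3, 7, 7, 120)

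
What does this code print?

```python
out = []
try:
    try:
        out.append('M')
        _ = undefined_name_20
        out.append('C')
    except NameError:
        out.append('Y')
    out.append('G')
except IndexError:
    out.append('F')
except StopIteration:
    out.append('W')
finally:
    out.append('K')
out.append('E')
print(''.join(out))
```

Execution trace: 'M' (inner try body) → 'Y' (inner except NameError) → 'G' (try body, no exception) → 'K' (finally) → 'E' (after the try/except). Output: MYGKE

Answer: MYGKE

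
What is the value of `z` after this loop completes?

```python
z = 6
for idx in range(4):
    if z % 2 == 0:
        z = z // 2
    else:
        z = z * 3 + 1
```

Collatz-style transformation from 6
`z` takes the values: 6 → 3 → 10 → 5 → 16

Answer: 16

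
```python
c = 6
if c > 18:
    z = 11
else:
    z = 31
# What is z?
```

Trace:
`c = 6` → c = 6
`if c > 18: ...` → c > 18 is False, take else branch → z = 31
So z = 31

Answer: 31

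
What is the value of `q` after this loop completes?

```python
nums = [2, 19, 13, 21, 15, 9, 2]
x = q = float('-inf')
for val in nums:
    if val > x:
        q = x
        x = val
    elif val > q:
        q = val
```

Second largest (with repeats) in [2, 19, 13, 21, 15, 9, 2]
`q` takes the values: -inf → 2 → 13 → 19

Answer: 19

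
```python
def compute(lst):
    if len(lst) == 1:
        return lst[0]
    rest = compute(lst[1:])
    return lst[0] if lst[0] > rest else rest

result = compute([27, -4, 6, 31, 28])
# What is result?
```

Recursive max over [27, -4, 6, 31, 28] = 31

Answer: 31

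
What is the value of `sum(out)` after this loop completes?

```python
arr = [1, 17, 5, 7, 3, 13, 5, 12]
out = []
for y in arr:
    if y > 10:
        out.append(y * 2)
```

Sum of doubled values > 10
`out` takes the values: [] → [34] → [34, 26] → [34, 26, 24]
So `sum(out)` = 84

Answer: 84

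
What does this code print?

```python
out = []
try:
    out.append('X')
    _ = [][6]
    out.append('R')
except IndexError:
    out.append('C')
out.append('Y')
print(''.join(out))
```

Execution trace: 'X' (try body) → 'C' (except IndexError) → 'Y' (after the try/except). Output: XCY

Answer: XCY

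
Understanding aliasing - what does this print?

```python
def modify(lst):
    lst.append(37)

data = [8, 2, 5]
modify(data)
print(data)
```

Key concept: function modifies passed list.
Step by step:
`data = [8, 2, 5]` → data = [8, 2, 5]
`modify(data)` → data = [8, 2, 5, 37]
`print(data)` → prints [8, 2, 5, 37]

Answer: [8, 2, 5, 37]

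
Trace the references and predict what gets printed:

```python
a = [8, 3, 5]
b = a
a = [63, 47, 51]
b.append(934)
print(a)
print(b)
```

Key concept: rebinding vs mutation: a is rebound to a new list, b still points at the original.
Step by step:
`a = [8, 3, 5]` → a = [8, 3, 5]
`b = a` → b = [8, 3, 5] (same object as a)
`a = [63, 47, 51]` → a = [63, 47, 51]
`b.append(934)` → b = [8, 3, 5, 934]
`print(a)` → prints [63, 47, 51]
`print(b)` → prints [8, 3, 5, 934]

Answer:
[63, 47, 51]
[8, 3, 5, 934]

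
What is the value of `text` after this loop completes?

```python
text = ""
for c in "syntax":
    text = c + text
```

Reverse 'syntax'
`text` takes the values: "" → "s" → "ys" → "nys" → "tnys" → "atnys" → "xatnys"

Answer: "xatnys"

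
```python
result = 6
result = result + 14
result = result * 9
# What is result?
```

Trace:
`result = 6` → result = 6
`result = result + 14` → result = 20
`result = result * 9` → result = 180
So result = 180

Answer: 180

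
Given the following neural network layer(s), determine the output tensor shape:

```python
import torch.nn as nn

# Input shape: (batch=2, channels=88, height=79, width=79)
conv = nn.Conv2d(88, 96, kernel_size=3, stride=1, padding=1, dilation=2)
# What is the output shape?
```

Input: (2, 88, 79, 79) -> Output: (2, 96, 77, 77)

Answer: (2, 96, 77, 77)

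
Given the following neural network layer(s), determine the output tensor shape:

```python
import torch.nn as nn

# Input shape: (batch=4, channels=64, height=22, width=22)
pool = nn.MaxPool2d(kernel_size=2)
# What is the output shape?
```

Input: (4, 64, 22, 22) -> Output: (4, 64, 11, 11)

Answer: (4, 64, 11, 11)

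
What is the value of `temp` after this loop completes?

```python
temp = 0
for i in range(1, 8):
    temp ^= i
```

XOR of 1 to 7
`temp` takes the values: 0 → 1 → 3 → 0 → 4 → 1 → 7 → 0

Answer: 0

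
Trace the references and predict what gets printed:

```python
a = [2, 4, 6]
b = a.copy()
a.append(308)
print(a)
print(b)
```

Key concept: list.copy() creates independent copy.
Step by step:
`a = [2, 4, 6]` → a = [2, 4, 6]
`b = a.copy()` → b = [2, 4, 6]
`a.append(308)` → a = [2, 4, 6, 308]
`print(a)` → prints [2, 4, 6, 308]
`print(b)` → prints [2, 4, 6]

Answer:
[2, 4, 6, 308]
[2, 4, 6]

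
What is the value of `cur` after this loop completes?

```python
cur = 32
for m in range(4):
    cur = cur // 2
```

Halve 4 times: 32 // 2^4 = 2
`cur` takes the values: 32 → 16 → 8 → 4 → 2

Answer: 2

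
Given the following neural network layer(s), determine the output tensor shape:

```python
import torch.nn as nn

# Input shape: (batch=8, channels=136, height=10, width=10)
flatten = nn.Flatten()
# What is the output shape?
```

Input: (8, 136, 10, 10) -> Output: (8, 13600)

Answer: (8, 13600)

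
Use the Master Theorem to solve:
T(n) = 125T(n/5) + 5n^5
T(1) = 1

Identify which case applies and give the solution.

a=125, b=5, f(n)=5n^5. log_5(125) = 3. Since c=5 > 3 and the regularity condition holds (125(n/5)^5 = (125/5^5)n^5 with 125/5^5 < 1), Case 3 applies: T(n) = Θ(f(n)) = O(n^5).

Answer: O(n^5) - Case 3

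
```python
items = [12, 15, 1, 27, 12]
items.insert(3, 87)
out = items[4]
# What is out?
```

Trace:
`items = [12, 15, 1, 27, 12]` → items = [12, 15, 1, 27, 12]
`items.insert(3, 87)` → items = [12, 15, 1, 87, 27, 12]
`out = items[4]` → out = 27
So out = 27

Answer: 27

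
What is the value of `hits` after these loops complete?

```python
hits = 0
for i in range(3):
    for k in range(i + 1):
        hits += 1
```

Triangle: 1 + 2 + ... + 3
`hits` takes the values: 0 → 1 → 2 → 3 → 4 → 5 → 6

Answer: 6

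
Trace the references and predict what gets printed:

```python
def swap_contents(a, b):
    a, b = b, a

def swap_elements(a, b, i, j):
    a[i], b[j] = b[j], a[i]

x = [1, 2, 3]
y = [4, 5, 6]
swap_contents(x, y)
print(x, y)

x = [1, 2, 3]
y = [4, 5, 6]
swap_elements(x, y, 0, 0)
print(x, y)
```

Key concept: parameter rebinding vs mutation.
Step by step:
`x = [1, 2, 3]` → x = [1, 2, 3]
`y = [4, 5, 6]` → y = [4, 5, 6]
`swap_contents(x, y)` → no visible change to tracked variables
`print(x, y)` → prints [1, 2, 3] [4, 5, 6]
`x = [1, 2, 3]` → x = [1, 2, 3]
`y = [4, 5, 6]` → y = [4, 5, 6]
`swap_elements(x, y, 0, 0)` → x = [4, 2, 3]; y = [1, 5, 6]
`print(x, y)` → prints [4, 2, 3] [1, 5, 6]

Answer:
[1, 2, 3] [4, 5, 6]
[4, 2, 3] [1, 5, 6]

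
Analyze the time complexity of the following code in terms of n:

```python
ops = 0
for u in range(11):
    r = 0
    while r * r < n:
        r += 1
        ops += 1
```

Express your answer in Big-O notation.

Each loop level contributes: 1 × √n. Multiplying the contributions gives O(√n).

Answer: O(√n)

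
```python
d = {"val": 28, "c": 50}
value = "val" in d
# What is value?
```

Trace:
`d = {"val": 28, "c": 50}` → d = {'val': 28, 'c': 50}
`value = "val" in d` → value = True
So value = True

Answer: True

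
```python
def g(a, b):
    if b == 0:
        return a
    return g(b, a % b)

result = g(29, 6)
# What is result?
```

g(29, 6) -> g(6, 5) -> g(5, 1) -> g(1, 0) -> 1

Answer: 1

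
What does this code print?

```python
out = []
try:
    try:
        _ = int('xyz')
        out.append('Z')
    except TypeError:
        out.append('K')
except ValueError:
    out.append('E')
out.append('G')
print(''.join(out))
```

Execution trace: 'E' (outer except ValueError) → 'G' (after the try/except). Output: EG

Answer: EG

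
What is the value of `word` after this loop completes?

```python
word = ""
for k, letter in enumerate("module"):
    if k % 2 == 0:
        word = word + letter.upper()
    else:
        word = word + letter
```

Uppercase even positions in 'module'
`word` takes the values: "" → "M" → "Mo" → "MoD" → "MoDu" → "MoDuL" → "MoDuLe"

Answer: "MoDuLe"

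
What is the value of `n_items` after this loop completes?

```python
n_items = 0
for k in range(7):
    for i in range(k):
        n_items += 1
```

Triangle number: 0+1+2+...+6
`n_items` takes the values: 0 → 1 → 2 → 3 → 4 → 5 → 6 → 7 → 8 → 9 → 10 → 11 → 12 → 13 → 14 → 15 → 16 → 17 → 18 → 19 → 20 → 21

Answer: 21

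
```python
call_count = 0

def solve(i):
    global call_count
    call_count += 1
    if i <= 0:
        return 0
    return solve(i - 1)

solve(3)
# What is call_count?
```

Linear recursion stepping by 1: 4 calls from i=3 down to ≤0.

Answer: 4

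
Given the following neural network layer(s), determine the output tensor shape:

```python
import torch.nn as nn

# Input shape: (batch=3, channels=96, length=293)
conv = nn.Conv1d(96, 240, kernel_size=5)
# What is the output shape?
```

Input: (3, 96, 293) -> Output: (3, 240, 289)

Answer: (3, 240, 289)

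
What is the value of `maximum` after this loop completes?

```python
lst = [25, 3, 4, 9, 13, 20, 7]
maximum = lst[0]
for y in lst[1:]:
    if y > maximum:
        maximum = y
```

Maximum of [25, 3, 4, 9, 13, 20, 7]
`maximum` takes the values: 25

Answer: 25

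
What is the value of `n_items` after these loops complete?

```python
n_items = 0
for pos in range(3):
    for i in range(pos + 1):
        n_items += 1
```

Triangle: 1 + 2 + ... + 3
`n_items` takes the values: 0 → 1 → 2 → 3 → 4 → 5 → 6

Answer: 6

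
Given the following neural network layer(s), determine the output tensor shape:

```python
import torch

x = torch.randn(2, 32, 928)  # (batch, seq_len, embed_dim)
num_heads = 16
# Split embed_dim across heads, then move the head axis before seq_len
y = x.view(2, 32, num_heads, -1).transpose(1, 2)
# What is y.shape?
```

Input: (2, 32, 928) -> head_dim = 928 // 16 = 58; after view: (2, 32, 16, 58) -> after transpose(1, 2): (2, 16, 32, 58) -> Output: (2, 16, 32, 58)

Answer: (2, 16, 32, 58)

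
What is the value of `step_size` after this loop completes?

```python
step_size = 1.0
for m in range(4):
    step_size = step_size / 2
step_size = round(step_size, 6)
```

Halving LR 4 times: 1 / 2^4
`step_size` takes the values: 1.0 → 0.5 → 0.25 → 0.125 → 0.0625

Answer: 0.0625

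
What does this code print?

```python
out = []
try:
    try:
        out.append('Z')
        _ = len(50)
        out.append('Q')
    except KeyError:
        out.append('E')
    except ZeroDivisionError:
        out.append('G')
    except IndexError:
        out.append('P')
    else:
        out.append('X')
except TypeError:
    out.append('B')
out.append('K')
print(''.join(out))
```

Execution trace: 'Z' (try body) → 'B' (outer except TypeError) → 'K' (after the try/except). Output: ZBK

Answer: ZBK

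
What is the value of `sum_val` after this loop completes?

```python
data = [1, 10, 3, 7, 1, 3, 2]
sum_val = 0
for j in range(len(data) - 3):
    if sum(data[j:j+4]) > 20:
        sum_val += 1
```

Count windows with sum > 20
`sum_val` takes the values: 0 → 1 → 2

Answer: 2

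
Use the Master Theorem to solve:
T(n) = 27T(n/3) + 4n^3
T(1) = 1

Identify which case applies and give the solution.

a=27, b=3, f(n)=4n^3. log_3(27) = 3. Since c=3 = 3, Case 2 applies: T(n) = Θ(n^log_b(a) · log n) = O(n^3 log n).

Answer: O(n^3 log n) - Case 2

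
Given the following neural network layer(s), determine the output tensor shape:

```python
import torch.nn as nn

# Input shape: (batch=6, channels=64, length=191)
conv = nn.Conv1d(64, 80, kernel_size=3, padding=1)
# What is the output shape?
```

Input: (6, 64, 191) -> Output: (6, 80, 191)

Answer: (6, 80, 191)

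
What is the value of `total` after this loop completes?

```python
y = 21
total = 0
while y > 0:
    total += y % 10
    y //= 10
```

Sum digits of 21
`total` takes the values: 0 → 1 → 3

Answer: 3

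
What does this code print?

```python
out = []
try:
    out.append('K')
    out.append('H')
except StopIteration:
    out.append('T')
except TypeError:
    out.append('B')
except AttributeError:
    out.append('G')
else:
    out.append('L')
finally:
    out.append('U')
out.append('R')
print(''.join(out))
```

Execution trace: 'K' (try body) → 'H' (try body, no exception) → 'L' (else) → 'U' (finally) → 'R' (after the try/except). Output: KHLUR

Answer: KHLUR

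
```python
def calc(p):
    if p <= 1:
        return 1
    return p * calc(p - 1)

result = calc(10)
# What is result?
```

calc(10) = 10 * 9 * 8 * 7 * 6 * 5 * 4 * 3 * 2 * 1 = 3628800

Answer: 3628800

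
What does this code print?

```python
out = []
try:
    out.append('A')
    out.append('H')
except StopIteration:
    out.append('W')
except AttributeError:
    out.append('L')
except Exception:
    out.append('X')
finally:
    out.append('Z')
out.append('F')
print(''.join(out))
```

Execution trace: 'A' (try body) → 'H' (try body, no exception) → 'Z' (finally) → 'F' (after the try/except). Output: AHZF

Answer: AHZF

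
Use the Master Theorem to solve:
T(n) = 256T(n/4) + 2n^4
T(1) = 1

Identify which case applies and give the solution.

a=256, b=4, f(n)=2n^4. log_4(256) = 4. Since c=4 = 4, Case 2 applies: T(n) = Θ(n^log_b(a) · log n) = O(n^4 log n).

Answer: O(n^4 log n) - Case 2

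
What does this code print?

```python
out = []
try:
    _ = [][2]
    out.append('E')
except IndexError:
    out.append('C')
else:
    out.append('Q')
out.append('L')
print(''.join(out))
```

Execution trace: 'C' (except IndexError) → 'L' (after the try/except). Output: CL

Answer: CL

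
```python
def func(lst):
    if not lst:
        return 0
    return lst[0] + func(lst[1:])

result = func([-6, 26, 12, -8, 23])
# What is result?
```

(-6) + 26 + 12 + (-8) + 23 + 0 = 47

Answer: 47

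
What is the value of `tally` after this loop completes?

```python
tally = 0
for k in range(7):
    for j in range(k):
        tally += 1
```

Triangle number: 0+1+2+...+6
`tally` takes the values: 0 → 1 → 2 → 3 → 4 → 5 → 6 → 7 → 8 → 9 → 10 → 11 → 12 → 13 → 14 → 15 → 16 → 17 → 18 → 19 → 20 → 21

Answer: 21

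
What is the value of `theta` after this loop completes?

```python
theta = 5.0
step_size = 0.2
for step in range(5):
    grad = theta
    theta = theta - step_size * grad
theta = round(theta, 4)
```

Gradient descent: w = 5.0 * (1 - 0.2)^5
`theta` takes the values: 5.0 → 4.0 → 3.2 → 2.56 → 2.048 → 1.6384

Answer: 1.6384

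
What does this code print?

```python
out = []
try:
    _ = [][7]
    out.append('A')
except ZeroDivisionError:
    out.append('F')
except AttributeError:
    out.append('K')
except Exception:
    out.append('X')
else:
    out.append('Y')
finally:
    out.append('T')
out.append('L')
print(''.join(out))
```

Execution trace: 'X' (except Exception) → 'T' (finally) → 'L' (after the try/except). Output: XTL

Answer: XTL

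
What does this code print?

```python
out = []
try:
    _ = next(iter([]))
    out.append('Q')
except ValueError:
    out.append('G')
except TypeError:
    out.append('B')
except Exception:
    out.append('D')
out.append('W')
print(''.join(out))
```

Execution trace: 'D' (except Exception) → 'W' (after the try/except). Output: DW

Answer: DW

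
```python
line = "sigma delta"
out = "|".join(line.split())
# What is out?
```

Trace:
`line = "sigma delta"` → line = 'sigma delta'
`out = "|".join(line.split())` → out = 'sigma|delta'
So out = 'sigma|delta'

Answer: 'sigma|delta'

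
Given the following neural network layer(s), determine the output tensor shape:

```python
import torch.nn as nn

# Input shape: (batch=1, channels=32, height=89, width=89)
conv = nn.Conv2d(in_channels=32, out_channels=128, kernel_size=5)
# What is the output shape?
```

Input: (1, 32, 89, 89) -> Output: (1, 128, 85, 85)

Answer: (1, 128, 85, 85)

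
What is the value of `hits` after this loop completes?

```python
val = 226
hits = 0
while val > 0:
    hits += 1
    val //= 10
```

Count digits by repeated division by 10
`hits` takes the values: 0 → 1 → 2 → 3

Answer: 3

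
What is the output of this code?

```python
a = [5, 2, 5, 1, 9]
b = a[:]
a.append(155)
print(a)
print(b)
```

Key concept: slice [:] creates copy.
Step by step:
`a = [5, 2, 5, 1, 9]` → a = [5, 2, 5, 1, 9]
`b = a[:]` → b = [5, 2, 5, 1, 9]
`a.append(155)` → a = [5, 2, 5, 1, 9, 155]
`print(a)` → prints [5, 2, 5, 1, 9, 155]
`print(b)` → prints [5, 2, 5, 1, 9]

Answer:
[5, 2, 5, 1, 9, 155]
[5, 2, 5, 1, 9]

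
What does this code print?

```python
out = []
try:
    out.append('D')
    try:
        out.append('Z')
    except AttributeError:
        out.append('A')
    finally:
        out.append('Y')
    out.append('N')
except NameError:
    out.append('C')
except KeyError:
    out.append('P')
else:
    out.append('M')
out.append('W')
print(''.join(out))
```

Execution trace: 'D' (try body) → 'Z' (inner try body, no exception) → 'Y' (inner finally) → 'N' (try body, no exception) → 'M' (else) → 'W' (after the try/except). Output: DZYNMW

Answer: DZYNMW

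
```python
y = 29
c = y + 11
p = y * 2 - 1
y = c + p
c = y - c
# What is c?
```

Trace:
`y = 29` → y = 29
`c = y + 11` → c = 40
`p = y * 2 - 1` → p = 57
`y = c + p` → y = 97
`c = y - c` → c = 57
So c = 57

Answer: 57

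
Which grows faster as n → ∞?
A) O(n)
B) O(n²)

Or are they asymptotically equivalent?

O(n) vs O(n²): Higher order terms dominate.

Answer: B) O(n²) grows faster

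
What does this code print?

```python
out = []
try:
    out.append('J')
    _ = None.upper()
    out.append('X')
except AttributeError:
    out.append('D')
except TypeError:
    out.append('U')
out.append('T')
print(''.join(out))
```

Execution trace: 'J' (try body) → 'D' (except AttributeError) → 'T' (after the try/except). Output: JDT

Answer: JDT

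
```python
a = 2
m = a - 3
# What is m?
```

Trace:
`a = 2` → a = 2
`m = a - 3` → m = -1
So m = -1

Answer: -1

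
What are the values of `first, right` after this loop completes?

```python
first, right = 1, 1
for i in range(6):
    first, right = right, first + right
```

Fibonacci: after 6 iterations
`first, right` takes the values: (1, 1) → (1, 2) → (2, 3) → (3, 5) → (5, 8) → (8, 13) → (13, 21)

Answer: 13, 21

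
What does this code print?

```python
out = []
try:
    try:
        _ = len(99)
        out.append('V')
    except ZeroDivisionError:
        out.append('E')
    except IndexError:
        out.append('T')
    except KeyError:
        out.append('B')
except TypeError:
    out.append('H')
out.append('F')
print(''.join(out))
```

Execution trace: 'H' (outer except TypeError) → 'F' (after the try/except). Output: HF

Answer: HF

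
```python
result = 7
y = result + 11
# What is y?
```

Trace:
`result = 7` → result = 7
`y = result + 11` → y = 18
So y = 18

Answer: 18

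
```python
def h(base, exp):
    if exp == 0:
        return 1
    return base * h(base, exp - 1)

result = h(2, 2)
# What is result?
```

h(2, 2) = 2 * 2 = 4

Answer: 4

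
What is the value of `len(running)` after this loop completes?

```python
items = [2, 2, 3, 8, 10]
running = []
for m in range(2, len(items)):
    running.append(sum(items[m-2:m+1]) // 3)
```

Number of 3-element averages
`running` takes the values: [] → [2] → [2, 4] → [2, 4, 7]
So `len(running)` = 3

Answer: 3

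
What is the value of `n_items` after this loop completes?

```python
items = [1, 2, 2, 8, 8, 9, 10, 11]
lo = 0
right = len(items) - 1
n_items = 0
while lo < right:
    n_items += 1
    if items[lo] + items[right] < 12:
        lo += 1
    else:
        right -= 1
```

Steps to find pair summing to 12
`n_items` takes the values: 0 → 1 → 2 → 3 → 4 → 5 → 6 → 7

Answer: 7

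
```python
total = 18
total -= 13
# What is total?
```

Trace:
`total = 18` → total = 18
`total -= 13` → total = 5
So total = 5

Answer: 5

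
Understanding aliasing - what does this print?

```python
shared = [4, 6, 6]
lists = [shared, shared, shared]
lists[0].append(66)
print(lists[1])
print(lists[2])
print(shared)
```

Key concept: list of same reference.
Step by step:
`shared = [4, 6, 6]` → shared = [4, 6, 6]
`lists = [shared, shared, shared]` → lists = [[4, 6, 6], [4, 6, 6], [4, 6, 6]]
`lists[0].append(66)` → shared = [4, 6, 6, 66]; lists = [[4, 6, 6, 66], [4, 6, 6, 66], [4, 6, 6, 66]]
`print(lists[1])` → prints [4, 6, 6, 66]
`print(lists[2])` → prints [4, 6, 6, 66]
`print(shared)` → prints [4, 6, 6, 66]

Answer:
[4, 6, 6, 66]
[4, 6, 6, 66]
[4, 6, 6, 66]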